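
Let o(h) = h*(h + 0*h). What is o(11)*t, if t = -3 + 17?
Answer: 1694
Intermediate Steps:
o(h) = h**2 (o(h) = h*(h + 0) = h*h = h**2)
t = 14
o(11)*t = 11**2*14 = 121*14 = 1694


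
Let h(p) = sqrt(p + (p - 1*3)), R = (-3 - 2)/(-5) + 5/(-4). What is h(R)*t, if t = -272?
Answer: -136*I*sqrt(14) ≈ -508.87*I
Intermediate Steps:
R = -1/4 (R = -5*(-1/5) + 5*(-1/4) = 1 - 5/4 = -1/4 ≈ -0.25000)
h(p) = sqrt(-3 + 2*p) (h(p) = sqrt(p + (p - 3)) = sqrt(p + (-3 + p)) = sqrt(-3 + 2*p))
h(R)*t = sqrt(-3 + 2*(-1/4))*(-272) = sqrt(-3 - 1/2)*(-272) = sqrt(-7/2)*(-272) = (I*sqrt(14)/2)*(-272) = -136*I*sqrt(14)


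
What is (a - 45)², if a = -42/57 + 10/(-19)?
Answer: 772641/361 ≈ 2140.3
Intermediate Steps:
a = -24/19 (a = -42*1/57 + 10*(-1/19) = -14/19 - 10/19 = -24/19 ≈ -1.2632)
(a - 45)² = (-24/19 - 45)² = (-879/19)² = 772641/361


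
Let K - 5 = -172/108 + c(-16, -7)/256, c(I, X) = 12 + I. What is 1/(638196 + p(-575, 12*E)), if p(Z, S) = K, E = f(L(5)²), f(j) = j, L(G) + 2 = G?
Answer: 1728/1102808549 ≈ 1.5669e-6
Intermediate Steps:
L(G) = -2 + G
E = 9 (E = (-2 + 5)² = 3² = 9)
K = 5861/1728 (K = 5 + (-172/108 + (12 - 16)/256) = 5 + (-172*1/108 - 4*1/256) = 5 + (-43/27 - 1/64) = 5 - 2779/1728 = 5861/1728 ≈ 3.3918)
p(Z, S) = 5861/1728
1/(638196 + p(-575, 12*E)) = 1/(638196 + 5861/1728) = 1/(1102808549/1728) = 1728/1102808549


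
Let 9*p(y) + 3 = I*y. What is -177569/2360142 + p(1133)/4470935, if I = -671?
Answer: -331088282521/3517347157590 ≈ -0.094130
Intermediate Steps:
p(y) = -1/3 - 671*y/9 (p(y) = -1/3 + (-671*y)/9 = -1/3 - 671*y/9)
-177569/2360142 + p(1133)/4470935 = -177569/2360142 + (-1/3 - 671/9*1133)/4470935 = -177569*1/2360142 + (-1/3 - 760243/9)*(1/4470935) = -177569/2360142 - 760246/9*1/4470935 = -177569/2360142 - 760246/40238415 = -331088282521/3517347157590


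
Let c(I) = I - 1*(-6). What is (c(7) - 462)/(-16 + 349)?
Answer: -449/333 ≈ -1.3483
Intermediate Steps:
c(I) = 6 + I (c(I) = I + 6 = 6 + I)
(c(7) - 462)/(-16 + 349) = ((6 + 7) - 462)/(-16 + 349) = (13 - 462)/333 = -449*1/333 = -449/333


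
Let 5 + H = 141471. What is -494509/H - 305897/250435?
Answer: -167116386417/35428037710 ≈ -4.7171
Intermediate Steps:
H = 141466 (H = -5 + 141471 = 141466)
-494509/H - 305897/250435 = -494509/141466 - 305897/250435 = -167116386417/35428037710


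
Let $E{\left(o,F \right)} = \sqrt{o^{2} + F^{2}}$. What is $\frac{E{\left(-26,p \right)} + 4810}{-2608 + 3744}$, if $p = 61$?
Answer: $\frac{2405}{568} + \frac{\sqrt{4397}}{1136} \approx 4.2925$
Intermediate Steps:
$E{\left(o,F \right)} = \sqrt{F^{2} + o^{2}}$
$\frac{E{\left(-26,p \right)} + 4810}{-2608 + 3744} = \frac{\sqrt{61^{2} + \left(-26\right)^{2}} + 4810}{-2608 + 3744} = \frac{\sqrt{3721 + 676} + 4810}{1136} = \left(\sqrt{4397} + 4810\right) \frac{1}{1136} = \left(4810 + \sqrt{4397}\right) \frac{1}{1136} = \frac{2405}{568} + \frac{\sqrt{4397}}{1136}$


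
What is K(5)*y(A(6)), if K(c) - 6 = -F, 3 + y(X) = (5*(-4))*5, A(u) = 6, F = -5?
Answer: -1133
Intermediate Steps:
y(X) = -103 (y(X) = -3 + (5*(-4))*5 = -3 - 20*5 = -3 - 100 = -103)
K(c) = 11 (K(c) = 6 - 1*(-5) = 6 + 5 = 11)
K(5)*y(A(6)) = 11*(-103) = -1133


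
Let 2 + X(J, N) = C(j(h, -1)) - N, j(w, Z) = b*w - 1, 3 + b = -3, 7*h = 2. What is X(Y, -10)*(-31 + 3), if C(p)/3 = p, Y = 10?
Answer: 4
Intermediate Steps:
h = 2/7 (h = (⅐)*2 = 2/7 ≈ 0.28571)
b = -6 (b = -3 - 3 = -6)
j(w, Z) = -1 - 6*w (j(w, Z) = -6*w - 1 = -1 - 6*w)
C(p) = 3*p
X(J, N) = -71/7 - N (X(J, N) = -2 + (3*(-1 - 6*2/7) - N) = -2 + (3*(-1 - 12/7) - N) = -2 + (3*(-19/7) - N) = -2 + (-57/7 - N) = -71/7 - N)
X(Y, -10)*(-31 + 3) = (-71/7 - 1*(-10))*(-31 + 3) = (-71/7 + 10)*(-28) = -⅐*(-28) = 4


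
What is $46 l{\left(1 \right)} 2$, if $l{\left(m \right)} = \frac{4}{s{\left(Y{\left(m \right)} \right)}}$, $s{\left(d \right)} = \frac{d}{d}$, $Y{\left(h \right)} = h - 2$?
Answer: $368$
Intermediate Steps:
$Y{\left(h \right)} = -2 + h$ ($Y{\left(h \right)} = h - 2 = -2 + h$)
$s{\left(d \right)} = 1$
$l{\left(m \right)} = 4$ ($l{\left(m \right)} = \frac{4}{1} = 4 \cdot 1 = 4$)
$46 l{\left(1 \right)} 2 = 46 \cdot 4 \cdot 2 = 184 \cdot 2 = 368$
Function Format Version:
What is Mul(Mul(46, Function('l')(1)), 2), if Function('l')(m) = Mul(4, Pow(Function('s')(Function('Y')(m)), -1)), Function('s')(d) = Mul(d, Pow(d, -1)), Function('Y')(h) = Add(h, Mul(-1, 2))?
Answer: 368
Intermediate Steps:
Function('Y')(h) = Add(-2, h) (Function('Y')(h) = Add(h, -2) = Add(-2, h))
Function('s')(d) = 1
Function('l')(m) = 4 (Function('l')(m) = Mul(4, Pow(1, -1)) = Mul(4, 1) = 4)
Mul(Mul(46, Function('l')(1)), 2) = Mul(Mul(46, 4), 2) = Mul(184, 2) = 368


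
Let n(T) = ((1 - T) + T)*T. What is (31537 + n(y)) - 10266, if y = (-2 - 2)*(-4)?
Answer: 21287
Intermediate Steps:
y = 16 (y = -4*(-4) = 16)
n(T) = T (n(T) = 1*T = T)
(31537 + n(y)) - 10266 = (31537 + 16) - 10266 = 31553 - 10266 = 21287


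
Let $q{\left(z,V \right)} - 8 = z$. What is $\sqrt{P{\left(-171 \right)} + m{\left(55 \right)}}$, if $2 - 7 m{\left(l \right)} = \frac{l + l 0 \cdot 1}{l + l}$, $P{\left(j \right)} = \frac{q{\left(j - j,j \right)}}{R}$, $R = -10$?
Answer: $\frac{i \sqrt{2870}}{70} \approx 0.76532 i$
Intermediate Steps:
$q{\left(z,V \right)} = 8 + z$
$P{\left(j \right)} = - \frac{4}{5}$ ($P{\left(j \right)} = \frac{8 + \left(j - j\right)}{-10} = \left(8 + 0\right) \left(- \frac{1}{10}\right) = 8 \left(- \frac{1}{10}\right) = - \frac{4}{5}$)
$m{\left(l \right)} = \frac{3}{14}$ ($m{\left(l \right)} = \frac{2}{7} - \frac{\left(l + l 0 \cdot 1\right) \frac{1}{l + l}}{7} = \frac{2}{7} - \frac{\left(l + 0 \cdot 1\right) \frac{1}{2 l}}{7} = \frac{2}{7} - \frac{\left(l + 0\right) \frac{1}{2 l}}{7} = \frac{2}{7} - \frac{l \frac{1}{2 l}}{7} = \frac{2}{7} - \frac{1}{14} = \frac{3}{14}$)
$\sqrt{P{\left(-171 \right)} + m{\left(55 \right)}} = \sqrt{- \frac{4}{5} + \frac{3}{14}} = \sqrt{- \frac{41}{70}} = \frac{i \sqrt{2870}}{70}$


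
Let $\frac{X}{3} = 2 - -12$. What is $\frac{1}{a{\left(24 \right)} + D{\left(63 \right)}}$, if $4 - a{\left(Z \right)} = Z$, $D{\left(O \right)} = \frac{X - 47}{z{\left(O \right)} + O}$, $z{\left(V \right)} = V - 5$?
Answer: $- \frac{121}{2425} \approx -0.049897$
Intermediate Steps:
$X = 42$ ($X = 3 \left(2 - -12\right) = 3 \left(2 + 12\right) = 3 \cdot 14 = 42$)
$z{\left(V \right)} = -5 + V$ ($z{\left(V \right)} = V - 5 = -5 + V$)
$D{\left(O \right)} = - \frac{5}{-5 + 2 O}$ ($D{\left(O \right)} = \frac{42 - 47}{\left(-5 + O\right) + O} = - \frac{5}{-5 + 2 O}$)
$a{\left(Z \right)} = 4 - Z$
$\frac{1}{a{\left(24 \right)} + D{\left(63 \right)}} = \frac{1}{\left(4 - 24\right) - \frac{5}{-5 + 2 \cdot 63}} = \frac{1}{\left(4 - 24\right) - \frac{5}{-5 + 126}} = \frac{1}{-20 - \frac{5}{121}} = \frac{1}{- \frac{2425}{121}} = - \frac{121}{2425}$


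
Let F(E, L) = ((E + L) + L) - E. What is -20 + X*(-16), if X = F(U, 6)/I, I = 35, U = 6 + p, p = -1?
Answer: -892/35 ≈ -25.486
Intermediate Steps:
U = 5 (U = 6 - 1 = 5)
F(E, L) = 2*L (F(E, L) = (E + 2*L) - E = 2*L)
X = 12/35 (X = (2*6)/35 = 12*(1/35) = 12/35 ≈ 0.34286)
-20 + X*(-16) = -20 + (12/35)*(-16) = -20 - 192/35 = -892/35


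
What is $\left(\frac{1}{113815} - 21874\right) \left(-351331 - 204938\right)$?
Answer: $\frac{1384881355328121}{113815} \approx 1.2168 \cdot 10^{10}$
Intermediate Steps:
$\left(\frac{1}{113815} - 21874\right) \left(-351331 - 204938\right) = \left(\frac{1}{113815} - 21874\right) \left(-556269\right) = \left(- \frac{2489589309}{113815}\right) \left(-556269\right) = \frac{1384881355328121}{113815}$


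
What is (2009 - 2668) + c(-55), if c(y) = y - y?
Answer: -659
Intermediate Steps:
c(y) = 0
(2009 - 2668) + c(-55) = (2009 - 2668) + 0 = -659 + 0 = -659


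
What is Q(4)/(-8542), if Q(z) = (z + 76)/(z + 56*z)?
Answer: -10/243447 ≈ -4.1077e-5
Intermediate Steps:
Q(z) = (76 + z)/(57*z) (Q(z) = (76 + z)/((57*z)) = (76 + z)*(1/(57*z)) = (76 + z)/(57*z))
Q(4)/(-8542) = ((1/57)*(76 + 4)/4)/(-8542) = ((1/57)*(¼)*80)*(-1/8542) = (20/57)*(-1/8542) = -10/243447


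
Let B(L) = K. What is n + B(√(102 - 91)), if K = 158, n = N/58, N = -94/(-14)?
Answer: 64195/406 ≈ 158.12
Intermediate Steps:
N = 47/7 (N = -94*(-1/14) = 47/7 ≈ 6.7143)
n = 47/406 (n = (47/7)/58 = (47/7)*(1/58) = 47/406 ≈ 0.11576)
B(L) = 158
n + B(√(102 - 91)) = 47/406 + 158 = 64195/406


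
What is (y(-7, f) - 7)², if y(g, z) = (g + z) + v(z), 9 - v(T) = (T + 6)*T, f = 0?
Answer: 25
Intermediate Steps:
v(T) = 9 - T*(6 + T) (v(T) = 9 - (T + 6)*T = 9 - (6 + T)*T = 9 - T*(6 + T))
y(g, z) = 9 + g - z² - 5*z (y(g, z) = (g + z) + (9 - z² - 6*z) = 9 + g - z² - 5*z)
(y(-7, f) - 7)² = ((9 - 7 - 1*0² - 5*0) - 7)² = ((9 - 7 - 1*0 + 0) - 7)² = ((9 - 7 + 0 + 0) - 7)² = (2 - 7)² = (-5)² = 25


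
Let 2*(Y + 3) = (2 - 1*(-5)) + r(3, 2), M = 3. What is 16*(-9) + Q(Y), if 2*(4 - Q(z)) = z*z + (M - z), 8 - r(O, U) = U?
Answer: -1167/8 ≈ -145.88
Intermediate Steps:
r(O, U) = 8 - U
Y = 7/2 (Y = -3 + ((2 - 1*(-5)) + (8 - 1*2))/2 = -3 + ((2 + 5) + (8 - 2))/2 = -3 + (7 + 6)/2 = -3 + (½)*13 = -3 + 13/2 = 7/2 ≈ 3.5000)
Q(z) = 5/2 + z/2 - z²/2 (Q(z) = 4 - (z*z + (3 - z))/2 = 4 - (z² + (3 - z))/2 = 4 - (3 + z² - z)/2 = 4 + (-3/2 + z/2 - z²/2) = 5/2 + z/2 - z²/2)
16*(-9) + Q(Y) = 16*(-9) + (5/2 + (½)*(7/2) - (7/2)²/2) = -144 + (5/2 + 7/4 - ½*49/4) = -144 + (5/2 + 7/4 - 49/8) = -144 - 15/8 = -1167/8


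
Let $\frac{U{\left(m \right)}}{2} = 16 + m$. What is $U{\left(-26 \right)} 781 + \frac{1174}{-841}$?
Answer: $- \frac{13137594}{841} \approx -15621.0$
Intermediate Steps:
$U{\left(m \right)} = 32 + 2 m$ ($U{\left(m \right)} = 2 \left(16 + m\right) = 32 + 2 m$)
$U{\left(-26 \right)} 781 + \frac{1174}{-841} = \left(32 + 2 \left(-26\right)\right) 781 + \frac{1174}{-841} = \left(32 - 52\right) 781 + 1174 \left(- \frac{1}{841}\right) = \left(-20\right) 781 - \frac{1174}{841} = -15620 - \frac{1174}{841} = - \frac{13137594}{841}$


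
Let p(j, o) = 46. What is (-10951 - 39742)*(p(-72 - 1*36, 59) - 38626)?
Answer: 1955735940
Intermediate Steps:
(-10951 - 39742)*(p(-72 - 1*36, 59) - 38626) = (-10951 - 39742)*(46 - 38626) = -50693*(-38580) = 1955735940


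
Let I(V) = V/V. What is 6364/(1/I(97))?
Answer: 6364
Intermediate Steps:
I(V) = 1
6364/(1/I(97)) = 6364/(1/1) = 6364/1 = 6364*1 = 6364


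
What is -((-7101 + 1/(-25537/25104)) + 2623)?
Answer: 114379790/25537 ≈ 4479.0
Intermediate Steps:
-((-7101 + 1/(-25537/25104)) + 2623) = -((-7101 - 25104/25537) + 2623) = -(-181363341/25537 + 2623) = -1*(-114379790/25537) = 114379790/25537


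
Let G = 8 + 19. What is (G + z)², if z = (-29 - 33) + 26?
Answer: 81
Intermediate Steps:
G = 27
z = -36 (z = -62 + 26 = -36)
(G + z)² = (27 - 36)² = (-9)² = 81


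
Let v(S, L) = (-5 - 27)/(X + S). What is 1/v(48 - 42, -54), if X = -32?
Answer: 13/16 ≈ 0.81250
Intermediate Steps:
v(S, L) = -32/(-32 + S) (v(S, L) = (-5 - 27)/(-32 + S) = -32/(-32 + S))
1/v(48 - 42, -54) = 1/(-32/(-32 + (48 - 42))) = 1/(-32/(-32 + 6)) = 1/(-32/(-26)) = 1/(-32*(-1/26)) = 1/(16/13) = 13/16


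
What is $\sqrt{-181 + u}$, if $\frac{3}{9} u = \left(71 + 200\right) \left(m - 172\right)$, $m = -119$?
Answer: $2 i \sqrt{59191} \approx 486.58 i$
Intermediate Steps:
$u = -236583$ ($u = 3 \left(71 + 200\right) \left(-119 - 172\right) = 3 \cdot 271 \left(-291\right) = 3 \left(-78861\right) = -236583$)
$\sqrt{-181 + u} = \sqrt{-181 - 236583} = \sqrt{-236764} = 2 i \sqrt{59191}$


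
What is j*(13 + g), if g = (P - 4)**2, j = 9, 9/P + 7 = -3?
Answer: 33309/100 ≈ 333.09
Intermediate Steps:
P = -9/10 (P = 9/(-7 - 3) = 9/(-10) = 9*(-1/10) = -9/10 ≈ -0.90000)
g = 2401/100 (g = (-9/10 - 4)**2 = (-49/10)**2 = 2401/100 ≈ 24.010)
j*(13 + g) = 9*(13 + 2401/100) = 9*(3701/100) = 33309/100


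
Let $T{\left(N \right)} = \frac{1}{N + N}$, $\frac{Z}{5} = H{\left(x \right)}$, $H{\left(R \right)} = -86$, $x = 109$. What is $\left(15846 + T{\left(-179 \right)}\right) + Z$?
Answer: $\frac{5518927}{358} \approx 15416.0$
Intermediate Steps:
$Z = -430$ ($Z = 5 \left(-86\right) = -430$)
$T{\left(N \right)} = \frac{1}{2 N}$
$\left(15846 + T{\left(-179 \right)}\right) + Z = \left(15846 + \frac{1}{2 \left(-179\right)}\right) - 430 = \left(15846 + \frac{1}{2} \left(- \frac{1}{179}\right)\right) - 430 = \left(15846 - \frac{1}{358}\right) - 430 = \frac{5672867}{358} - 430 = \frac{5518927}{358}$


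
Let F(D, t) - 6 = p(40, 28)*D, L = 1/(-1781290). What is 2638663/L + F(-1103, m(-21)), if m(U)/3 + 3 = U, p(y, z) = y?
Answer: -4700224059384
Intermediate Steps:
L = -1/1781290 ≈ -5.6139e-7
m(U) = -9 + 3*U
F(D, t) = 6 + 40*D
2638663/L + F(-1103, m(-21)) = 2638663/(-1/1781290) + (6 + 40*(-1103)) = 2638663*(-1781290) + (6 - 44120) = -4700224015270 - 44114 = -4700224059384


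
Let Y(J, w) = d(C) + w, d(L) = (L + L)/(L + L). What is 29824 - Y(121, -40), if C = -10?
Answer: 29863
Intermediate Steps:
d(L) = 1 (d(L) = (2*L)/((2*L)) = (2*L)*(1/(2*L)) = 1)
Y(J, w) = 1 + w
29824 - Y(121, -40) = 29824 - (1 - 40) = 29824 - 1*(-39) = 29824 + 39 = 29863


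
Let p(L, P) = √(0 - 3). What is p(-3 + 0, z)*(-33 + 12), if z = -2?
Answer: -21*I*√3 ≈ -36.373*I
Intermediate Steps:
p(L, P) = I*√3 (p(L, P) = √(-3) = I*√3)
p(-3 + 0, z)*(-33 + 12) = (I*√3)*(-33 + 12) = (I*√3)*(-21) = -21*I*√3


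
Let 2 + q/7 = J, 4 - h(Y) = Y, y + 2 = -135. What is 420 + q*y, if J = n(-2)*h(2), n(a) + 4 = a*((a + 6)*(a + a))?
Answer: -51366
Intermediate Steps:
y = -137 (y = -2 - 135 = -137)
h(Y) = 4 - Y
n(a) = -4 + 2*a²*(6 + a) (n(a) = -4 + a*((a + 6)*(a + a)) = -4 + a*((6 + a)*(2*a)) = -4 + a*(2*a*(6 + a)) = -4 + 2*a²*(6 + a))
J = 56 (J = (-4 + 2*(-2)³ + 12*(-2)²)*(4 - 1*2) = (-4 + 2*(-8) + 12*4)*(4 - 2) = (-4 - 16 + 48)*2 = 28*2 = 56)
q = 378 (q = -14 + 7*56 = -14 + 392 = 378)
420 + q*y = 420 + 378*(-137) = 420 - 51786 = -51366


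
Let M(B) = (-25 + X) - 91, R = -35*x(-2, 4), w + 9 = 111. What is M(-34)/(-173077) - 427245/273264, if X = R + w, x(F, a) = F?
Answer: -24653861883/15765237776 ≈ -1.5638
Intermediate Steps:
w = 102 (w = -9 + 111 = 102)
R = 70 (R = -35*(-2) = 70)
X = 172 (X = 70 + 102 = 172)
M(B) = 56 (M(B) = (-25 + 172) - 91 = 147 - 91 = 56)
M(-34)/(-173077) - 427245/273264 = 56/(-173077) - 427245/273264 = 56*(-1/173077) - 427245*1/273264 = -56/173077 - 142415/91088 = -24653861883/15765237776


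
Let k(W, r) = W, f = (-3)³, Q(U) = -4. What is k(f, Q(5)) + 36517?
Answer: 36490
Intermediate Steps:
f = -27
k(f, Q(5)) + 36517 = -27 + 36517 = 36490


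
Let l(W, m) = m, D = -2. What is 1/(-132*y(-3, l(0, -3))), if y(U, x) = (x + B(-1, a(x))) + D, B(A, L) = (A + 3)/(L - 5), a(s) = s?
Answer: 1/693 ≈ 0.0014430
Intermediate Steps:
B(A, L) = (3 + A)/(-5 + L)
y(U, x) = -2 + x + 2/(-5 + x) (y(U, x) = (x + (3 - 1)/(-5 + x)) - 2 = (x + 2/(-5 + x)) - 2 = -2 + x + 2/(-5 + x))
1/(-132*y(-3, l(0, -3))) = 1/(-132*(2 + (-5 - 3)*(-2 - 3))/(-5 - 3)) = 1/(-132*(2 - 8*(-5))/(-8)) = 1/(-(-33)*(2 + 40)/2) = 1/(-(-33)*42/2) = 1/(-132*(-21/4)) = 1/693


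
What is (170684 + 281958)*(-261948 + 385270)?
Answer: 55820716724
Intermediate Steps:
(170684 + 281958)*(-261948 + 385270) = 452642*123322 = 55820716724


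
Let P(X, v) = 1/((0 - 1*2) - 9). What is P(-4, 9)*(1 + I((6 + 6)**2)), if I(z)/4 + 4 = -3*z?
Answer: 1743/11 ≈ 158.45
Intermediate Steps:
I(z) = -16 - 12*z (I(z) = -16 + 4*(-3*z) = -16 - 12*z)
P(X, v) = -1/11 (P(X, v) = 1/((0 - 2) - 9) = 1/(-2 - 9) = 1/(-11) = -1/11)
P(-4, 9)*(1 + I((6 + 6)**2)) = -(1 + (-16 - 12*(6 + 6)**2))/11 = -(1 + (-16 - 12*12**2))/11 = -(1 + (-16 - 12*144))/11 = -(1 + (-16 - 1728))/11 = -(1 - 1744)/11 = -1/11*(-1743) = 1743/11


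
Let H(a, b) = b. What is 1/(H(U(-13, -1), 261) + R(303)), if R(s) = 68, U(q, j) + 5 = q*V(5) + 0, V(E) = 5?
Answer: 1/329 ≈ 0.0030395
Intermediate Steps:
U(q, j) = -5 + 5*q (U(q, j) = -5 + (q*5 + 0) = -5 + (5*q + 0) = -5 + 5*q)
1/(H(U(-13, -1), 261) + R(303)) = 1/(261 + 68) = 1/329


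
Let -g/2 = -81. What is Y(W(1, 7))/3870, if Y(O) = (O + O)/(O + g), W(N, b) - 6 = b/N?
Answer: 13/338625 ≈ 3.8391e-5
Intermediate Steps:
g = 162 (g = -2*(-81) = 162)
W(N, b) = 6 + b/N
Y(O) = 2*O/(162 + O) (Y(O) = (O + O)/(O + 162) = (2*O)/(162 + O) = 2*O/(162 + O))
Y(W(1, 7))/3870 = (2*(6 + 7/1)/(162 + (6 + 7/1)))/3870 = (2*(6 + 7*1)/(162 + (6 + 7*1)))*(1/3870) = (2*(6 + 7)/(162 + (6 + 7)))*(1/3870) = (2*13/(162 + 13))*(1/3870) = (2*13/175)*(1/3870) = (2*13*(1/175))*(1/3870) = (26/175)*(1/3870) = 13/338625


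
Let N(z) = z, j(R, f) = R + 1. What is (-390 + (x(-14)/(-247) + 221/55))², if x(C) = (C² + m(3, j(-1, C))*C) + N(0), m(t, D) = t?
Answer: 27583850633089/184552225 ≈ 1.4946e+5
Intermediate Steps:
j(R, f) = 1 + R
x(C) = C² + 3*C (x(C) = (C² + 3*C) + 0 = C² + 3*C)
(-390 + (x(-14)/(-247) + 221/55))² = (-390 + (-14*(3 - 14)/(-247) + 221/55))² = (-390 + (-14*(-11)*(-1/247) + 221*(1/55)))² = (-390 + (154*(-1/247) + 221/55))² = (-390 + (-154/247 + 221/55))² = (-390 + 46117/13585)² = (-5252033/13585)² = 27583850633089/184552225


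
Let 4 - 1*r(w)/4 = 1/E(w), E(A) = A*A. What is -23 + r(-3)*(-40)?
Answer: -5807/9 ≈ -645.22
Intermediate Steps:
E(A) = A²
r(w) = 16 - 4/w²
-23 + r(-3)*(-40) = -23 + (16 - 4/(-3)²)*(-40) = -23 + (16 - 4*⅑)*(-40) = -23 + (16 - 4/9)*(-40) = -23 + (140/9)*(-40) = -23 - 5600/9 = -5807/9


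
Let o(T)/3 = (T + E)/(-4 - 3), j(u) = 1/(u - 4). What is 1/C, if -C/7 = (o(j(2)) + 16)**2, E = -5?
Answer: -28/66049 ≈ -0.00042393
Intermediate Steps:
j(u) = 1/(-4 + u)
o(T) = 15/7 - 3*T/7 (o(T) = 3*((T - 5)/(-4 - 3)) = 3*((-5 + T)/(-7)) = 3*((-5 + T)*(-1/7)) = 3*(5/7 - T/7) = 15/7 - 3*T/7)
C = -66049/28 (C = -7*((15/7 - 3/(7*(-4 + 2))) + 16)**2 = -7*((15/7 - 3/7/(-2)) + 16)**2 = -7*((15/7 - 3/7*(-1/2)) + 16)**2 = -7*((15/7 + 3/14) + 16)**2 = -7*(33/14 + 16)**2 = -7*(257/14)**2 = -7*66049/196 = -66049/28 ≈ -2358.9)
1/C = 1/(-66049/28) = -28/66049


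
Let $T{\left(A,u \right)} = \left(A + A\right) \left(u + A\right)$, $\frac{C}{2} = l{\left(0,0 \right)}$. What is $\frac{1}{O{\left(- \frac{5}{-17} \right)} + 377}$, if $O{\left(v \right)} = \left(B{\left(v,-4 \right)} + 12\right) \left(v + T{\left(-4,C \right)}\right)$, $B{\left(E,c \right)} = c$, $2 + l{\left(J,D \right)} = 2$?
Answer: $\frac{17}{10801} \approx 0.0015739$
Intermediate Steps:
$l{\left(J,D \right)} = 0$ ($l{\left(J,D \right)} = -2 + 2 = 0$)
$C = 0$ ($C = 2 \cdot 0 = 0$)
$T{\left(A,u \right)} = 2 A \left(A + u\right)$
$O{\left(v \right)} = 256 + 8 v$ ($O{\left(v \right)} = \left(-4 + 12\right) \left(v + 2 \left(-4\right) \left(-4 + 0\right)\right) = 8 \left(v + 2 \left(-4\right) \left(-4\right)\right) = 8 \left(v + 32\right) = 8 \left(32 + v\right) = 256 + 8 v$)
$\frac{1}{O{\left(- \frac{5}{-17} \right)} + 377} = \frac{1}{\left(256 + 8 \left(- \frac{5}{-17}\right)\right) + 377} = \frac{1}{\left(256 + 8 \left(\left(-5\right) \left(- \frac{1}{17}\right)\right)\right) + 377} = \frac{1}{\left(256 + 8 \cdot \frac{5}{17}\right) + 377} = \frac{1}{\left(256 + \frac{40}{17}\right) + 377} = \frac{1}{\frac{4392}{17} + 377} = \frac{1}{\frac{10801}{17}} = \frac{17}{10801}$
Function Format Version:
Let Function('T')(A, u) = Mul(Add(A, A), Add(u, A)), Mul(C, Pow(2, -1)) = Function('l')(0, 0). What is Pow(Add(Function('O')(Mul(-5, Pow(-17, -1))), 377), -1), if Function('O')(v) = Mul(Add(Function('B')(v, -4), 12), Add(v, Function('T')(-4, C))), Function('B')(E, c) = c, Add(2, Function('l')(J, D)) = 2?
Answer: Rational(17, 10801) ≈ 0.0015739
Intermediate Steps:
Function('l')(J, D) = 0 (Function('l')(J, D) = Add(-2, 2) = 0)
C = 0 (C = Mul(2, 0) = 0)
Function('T')(A, u) = Mul(2, A, Add(A, u)) (Function('T')(A, u) = Mul(Mul(2, A), Add(A, u)) = Mul(2, A, Add(A, u)))
Function('O')(v) = Add(256, Mul(8, v)) (Function('O')(v) = Mul(Add(-4, 12), Add(v, Mul(2, -4, Add(-4, 0)))) = Mul(8, Add(v, Mul(2, -4, -4))) = Mul(8, Add(v, 32)) = Mul(8, Add(32, v)) = Add(256, Mul(8, v)))
Pow(Add(Function('O')(Mul(-5, Pow(-17, -1))), 377), -1) = Pow(Add(Add(256, Mul(8, Mul(-5, Pow(-17, -1)))), 377), -1) = Pow(Add(Add(256, Mul(8, Mul(-5, Rational(-1, 17)))), 377), -1) = Pow(Add(Add(256, Mul(8, Rational(5, 17))), 377), -1) = Pow(Add(Add(256, Rational(40, 17)), 377), -1) = Pow(Add(Rational(4392, 17), 377), -1) = Pow(Rational(10801, 17), -1) = Rational(17, 10801)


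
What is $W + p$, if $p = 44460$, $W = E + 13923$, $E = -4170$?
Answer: $54213$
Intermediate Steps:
$W = 9753$ ($W = -4170 + 13923 = 9753$)
$W + p = 9753 + 44460 = 54213$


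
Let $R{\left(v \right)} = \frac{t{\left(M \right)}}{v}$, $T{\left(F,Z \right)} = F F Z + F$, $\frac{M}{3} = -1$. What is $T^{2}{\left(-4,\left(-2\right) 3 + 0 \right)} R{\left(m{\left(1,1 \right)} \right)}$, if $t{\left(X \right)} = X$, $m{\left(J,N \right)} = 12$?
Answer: $-2500$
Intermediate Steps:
$M = -3$ ($M = 3 \left(-1\right) = -3$)
$T{\left(F,Z \right)} = F + Z F^{2}$ ($T{\left(F,Z \right)} = F^{2} Z + F = Z F^{2} + F = F + Z F^{2}$)
$R{\left(v \right)} = - \frac{3}{v}$
$T^{2}{\left(-4,\left(-2\right) 3 + 0 \right)} R{\left(m{\left(1,1 \right)} \right)} = \left(- 4 \left(1 - 4 \left(\left(-2\right) 3 + 0\right)\right)\right)^{2} \left(- \frac{3}{12}\right) = \left(- 4 \left(1 - 4 \left(-6 + 0\right)\right)\right)^{2} \left(\left(-3\right) \frac{1}{12}\right) = \left(- 4 \left(1 - -24\right)\right)^{2} \left(- \frac{1}{4}\right) = \left(- 4 \left(1 + 24\right)\right)^{2} \left(- \frac{1}{4}\right) = \left(\left(-4\right) 25\right)^{2} \left(- \frac{1}{4}\right) = \left(-100\right)^{2} \left(- \frac{1}{4}\right) = 10000 \left(- \frac{1}{4}\right) = -2500$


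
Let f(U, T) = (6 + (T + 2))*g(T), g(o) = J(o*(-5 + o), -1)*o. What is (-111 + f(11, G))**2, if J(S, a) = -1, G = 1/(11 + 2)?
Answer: 355850496/28561 ≈ 12459.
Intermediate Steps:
G = 1/13 ≈ 0.076923
g(o) = -o
f(U, T) = -T*(8 + T) (f(U, T) = (6 + (T + 2))*(-T) = (6 + (2 + T))*(-T) = (8 + T)*(-T) = -T*(8 + T))
(-111 + f(11, G))**2 = (-111 - 1*1/13*(8 + 1/13))**2 = (-111 - 1*1/13*105/13)**2 = (-111 - 105/169)**2 = (-18864/169)**2 = 355850496/28561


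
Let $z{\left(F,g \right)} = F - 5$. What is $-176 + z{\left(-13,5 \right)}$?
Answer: $-194$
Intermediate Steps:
$z{\left(F,g \right)} = -5 + F$
$-176 + z{\left(-13,5 \right)} = -176 - 18 = -194$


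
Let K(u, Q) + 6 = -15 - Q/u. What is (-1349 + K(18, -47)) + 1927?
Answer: 10073/18 ≈ 559.61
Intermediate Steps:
K(u, Q) = -21 - Q/u (K(u, Q) = -6 + (-15 - Q/u) = -21 - Q/u)
(-1349 + K(18, -47)) + 1927 = (-1349 + (-21 - 1*(-47)/18)) + 1927 = (-1349 + (-21 - 1*(-47)*1/18)) + 1927 = (-1349 + (-21 + 47/18)) + 1927 = (-1349 - 331/18) + 1927 = -24613/18 + 1927 = 10073/18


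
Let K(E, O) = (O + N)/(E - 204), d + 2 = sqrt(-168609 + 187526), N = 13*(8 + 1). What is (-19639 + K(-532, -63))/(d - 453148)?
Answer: 1637498081925/37783462259272 + 7227179*sqrt(18917)/75566924518544 ≈ 0.043352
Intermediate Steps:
N = 117 (N = 13*9 = 117)
d = -2 + sqrt(18917) (d = -2 + sqrt(-168609 + 187526) = -2 + sqrt(18917) ≈ 135.54)
K(E, O) = (117 + O)/(-204 + E) (K(E, O) = (O + 117)/(E - 204) = (117 + O)/(-204 + E))
(-19639 + K(-532, -63))/(d - 453148) = (-19639 + (117 - 63)/(-204 - 532))/((-2 + sqrt(18917)) - 453148) = (-19639 + 54/(-736))/(-453150 + sqrt(18917)) = (-19639 - 1/736*54)/(-453150 + sqrt(18917)) = (-19639 - 27/368)/(-453150 + sqrt(18917)) = -7227179/(368*(-453150 + sqrt(18917)))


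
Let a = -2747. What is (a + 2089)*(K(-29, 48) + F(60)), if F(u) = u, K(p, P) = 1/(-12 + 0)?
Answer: -236551/6 ≈ -39425.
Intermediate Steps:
K(p, P) = -1/12 (K(p, P) = 1/(-12) = -1/12)
(a + 2089)*(K(-29, 48) + F(60)) = (-2747 + 2089)*(-1/12 + 60) = -658*719/12 = -236551/6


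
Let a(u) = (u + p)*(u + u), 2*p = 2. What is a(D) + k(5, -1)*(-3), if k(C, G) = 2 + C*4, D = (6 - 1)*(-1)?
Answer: -26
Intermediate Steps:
p = 1 (p = (½)*2 = 1)
D = -5 (D = 5*(-1) = -5)
a(u) = 2*u*(1 + u) (a(u) = (u + 1)*(u + u) = (1 + u)*(2*u) = 2*u*(1 + u))
k(C, G) = 2 + 4*C
a(D) + k(5, -1)*(-3) = 2*(-5)*(1 - 5) + (2 + 4*5)*(-3) = 2*(-5)*(-4) + (2 + 20)*(-3) = 40 + 22*(-3) = 40 - 66 = -26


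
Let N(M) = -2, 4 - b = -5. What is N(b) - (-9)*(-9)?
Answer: -83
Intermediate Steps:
b = 9 (b = 4 - 1*(-5) = 4 + 5 = 9)
N(b) - (-9)*(-9) = -2 - (-9)*(-9) = -2 - 9*9 = -2 - 81 = -83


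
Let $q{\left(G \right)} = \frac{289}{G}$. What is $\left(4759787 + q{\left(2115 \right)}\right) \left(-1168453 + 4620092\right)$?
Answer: $\frac{34747476520012366}{2115} \approx 1.6429 \cdot 10^{13}$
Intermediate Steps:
$\left(4759787 + q{\left(2115 \right)}\right) \left(-1168453 + 4620092\right) = \left(4759787 + \frac{289}{2115}\right) \left(-1168453 + 4620092\right) = \left(4759787 + 289 \cdot \frac{1}{2115}\right) 3451639 = \left(4759787 + \frac{289}{2115}\right) 3451639 = \frac{10066949794}{2115} \cdot 3451639 = \frac{34747476520012366}{2115}$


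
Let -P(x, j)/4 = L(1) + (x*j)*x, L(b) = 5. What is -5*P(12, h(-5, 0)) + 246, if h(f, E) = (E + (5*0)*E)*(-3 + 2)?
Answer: 346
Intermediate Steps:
h(f, E) = -E (h(f, E) = (E + 0*E)*(-1) = (E + 0)*(-1) = E*(-1) = -E)
P(x, j) = -20 - 4*j*x² (P(x, j) = -4*(5 + (x*j)*x) = -4*(5 + (j*x)*x) = -4*(5 + j*x²) = -20 - 4*j*x²)
-5*P(12, h(-5, 0)) + 246 = -5*(-20 - 4*(-1*0)*12²) + 246 = -5*(-20 - 4*0*144) + 246 = -5*(-20 + 0) + 246 = -5*(-20) + 246 = 100 + 246 = 346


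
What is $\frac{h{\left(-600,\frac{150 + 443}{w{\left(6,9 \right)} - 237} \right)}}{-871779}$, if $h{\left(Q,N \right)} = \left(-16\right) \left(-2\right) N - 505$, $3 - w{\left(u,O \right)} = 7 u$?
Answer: $\frac{39589}{60152751} \approx 0.00065814$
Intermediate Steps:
$w{\left(u,O \right)} = 3 - 7 u$
$h{\left(Q,N \right)} = -505 + 32 N$ ($h{\left(Q,N \right)} = 32 N - 505 = -505 + 32 N$)
$\frac{h{\left(-600,\frac{150 + 443}{w{\left(6,9 \right)} - 237} \right)}}{-871779} = \frac{-505 + 32 \frac{150 + 443}{\left(3 - 42\right) - 237}}{-871779} = \left(-505 + 32 \frac{593}{\left(3 - 42\right) - 237}\right) \left(- \frac{1}{871779}\right) = \left(-505 + 32 \frac{593}{-39 - 237}\right) \left(- \frac{1}{871779}\right) = \left(-505 + 32 \frac{593}{-276}\right) \left(- \frac{1}{871779}\right) = \left(-505 + 32 \cdot 593 \left(- \frac{1}{276}\right)\right) \left(- \frac{1}{871779}\right) = \left(-505 + 32 \left(- \frac{593}{276}\right)\right) \left(- \frac{1}{871779}\right) = \left(-505 - \frac{4744}{69}\right) \left(- \frac{1}{871779}\right) = \left(- \frac{39589}{69}\right) \left(- \frac{1}{871779}\right) = \frac{39589}{60152751}$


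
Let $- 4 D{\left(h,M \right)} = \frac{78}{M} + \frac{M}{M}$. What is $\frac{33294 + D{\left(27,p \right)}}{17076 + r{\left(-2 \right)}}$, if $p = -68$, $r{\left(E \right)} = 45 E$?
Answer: $\frac{4527989}{2310096} \approx 1.9601$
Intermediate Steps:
$D{\left(h,M \right)} = - \frac{1}{4} - \frac{39}{2 M}$ ($D{\left(h,M \right)} = - \frac{\frac{78}{M} + \frac{M}{M}}{4} = - \frac{\frac{78}{M} + 1}{4} = - \frac{1 + \frac{78}{M}}{4} = - \frac{1}{4} - \frac{39}{2 M}$)
$\frac{33294 + D{\left(27,p \right)}}{17076 + r{\left(-2 \right)}} = \frac{33294 + \frac{-78 - -68}{4 \left(-68\right)}}{17076 + 45 \left(-2\right)} = \frac{33294 + \frac{1}{4} \left(- \frac{1}{68}\right) \left(-78 + 68\right)}{17076 - 90} = \frac{33294 + \frac{1}{4} \left(- \frac{1}{68}\right) \left(-10\right)}{16986} = \left(33294 + \frac{5}{136}\right) \frac{1}{16986} = \frac{4527989}{136} \cdot \frac{1}{16986} = \frac{4527989}{2310096}$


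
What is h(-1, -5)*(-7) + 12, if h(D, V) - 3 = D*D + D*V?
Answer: -51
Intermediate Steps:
h(D, V) = 3 + D² + D*V (h(D, V) = 3 + (D*D + D*V) = 3 + (D² + D*V) = 3 + D² + D*V)
h(-1, -5)*(-7) + 12 = (3 + (-1)² - 1*(-5))*(-7) + 12 = (3 + 1 + 5)*(-7) + 12 = 9*(-7) + 12 = -63 + 12 = -51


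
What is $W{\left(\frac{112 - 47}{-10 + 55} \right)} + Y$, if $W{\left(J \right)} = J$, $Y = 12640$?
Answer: $\frac{113773}{9} \approx 12641.0$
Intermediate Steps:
$W{\left(\frac{112 - 47}{-10 + 55} \right)} + Y = \frac{112 - 47}{-10 + 55} + 12640 = \frac{65}{45} + 12640 = 65 \cdot \frac{1}{45} + 12640 = \frac{13}{9} + 12640 = \frac{113773}{9}$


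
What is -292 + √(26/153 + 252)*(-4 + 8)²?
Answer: -292 + 16*√655894/51 ≈ -37.922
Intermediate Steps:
-292 + √(26/153 + 252)*(-4 + 8)² = -292 + √(26*(1/153) + 252)*4² = -292 + √(26/153 + 252)*16 = -292 + √(38582/153)*16 = -292 + (√655894/51)*16 = -292 + 16*√655894/51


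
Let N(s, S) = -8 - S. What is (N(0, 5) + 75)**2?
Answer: 3844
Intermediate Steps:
(N(0, 5) + 75)**2 = ((-8 - 1*5) + 75)**2 = ((-8 - 5) + 75)**2 = (-13 + 75)**2 = 62**2 = 3844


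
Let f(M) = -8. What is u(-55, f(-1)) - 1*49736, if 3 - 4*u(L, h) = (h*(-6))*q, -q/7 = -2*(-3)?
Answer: -196925/4 ≈ -49231.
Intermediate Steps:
q = -42 (q = -(-14)*(-3) = -7*6 = -42)
u(L, h) = 3/4 - 63*h (u(L, h) = 3/4 - h*(-6)*(-42)/4 = 3/4 - (-6*h)*(-42)/4 = 3/4 - 63*h)
u(-55, f(-1)) - 1*49736 = (3/4 - 63*(-8)) - 1*49736 = (3/4 + 504) - 49736 = 2019/4 - 49736 = -196925/4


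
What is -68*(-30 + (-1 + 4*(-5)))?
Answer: 3468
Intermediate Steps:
-68*(-30 + (-1 + 4*(-5))) = -68*(-30 + (-1 - 20)) = -68*(-30 - 21) = -68*(-51) = 3468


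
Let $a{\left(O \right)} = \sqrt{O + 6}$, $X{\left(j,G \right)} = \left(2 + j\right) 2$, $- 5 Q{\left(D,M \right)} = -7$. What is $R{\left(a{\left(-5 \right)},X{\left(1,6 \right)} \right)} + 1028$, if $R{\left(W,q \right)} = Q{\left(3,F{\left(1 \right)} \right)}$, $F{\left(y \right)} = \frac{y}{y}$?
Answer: $\frac{5147}{5} \approx 1029.4$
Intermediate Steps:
$F{\left(y \right)} = 1$
$Q{\left(D,M \right)} = \frac{7}{5}$ ($Q{\left(D,M \right)} = \left(- \frac{1}{5}\right) \left(-7\right) = \frac{7}{5}$)
$X{\left(j,G \right)} = 4 + 2 j$
$a{\left(O \right)} = \sqrt{6 + O}$
$R{\left(W,q \right)} = \frac{7}{5}$
$R{\left(a{\left(-5 \right)},X{\left(1,6 \right)} \right)} + 1028 = \frac{7}{5} + 1028 = \frac{5147}{5}$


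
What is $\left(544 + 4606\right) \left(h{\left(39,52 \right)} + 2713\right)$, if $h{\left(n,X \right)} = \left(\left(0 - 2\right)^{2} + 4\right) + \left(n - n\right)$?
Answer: $14013150$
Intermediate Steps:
$h{\left(n,X \right)} = 8$ ($h{\left(n,X \right)} = \left(\left(-2\right)^{2} + 4\right) + 0 = \left(4 + 4\right) + 0 = 8 + 0 = 8$)
$\left(544 + 4606\right) \left(h{\left(39,52 \right)} + 2713\right) = \left(544 + 4606\right) \left(8 + 2713\right) = 5150 \cdot 2721 = 14013150$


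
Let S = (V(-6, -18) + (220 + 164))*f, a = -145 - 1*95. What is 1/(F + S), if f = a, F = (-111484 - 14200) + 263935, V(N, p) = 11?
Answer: 1/43451 ≈ 2.3014e-5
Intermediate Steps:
a = -240 (a = -145 - 95 = -240)
F = 138251 (F = -125684 + 263935 = 138251)
f = -240
S = -94800 (S = (11 + (220 + 164))*(-240) = (11 + 384)*(-240) = 395*(-240) = -94800)
1/(F + S) = 1/(138251 - 94800) = 1/43451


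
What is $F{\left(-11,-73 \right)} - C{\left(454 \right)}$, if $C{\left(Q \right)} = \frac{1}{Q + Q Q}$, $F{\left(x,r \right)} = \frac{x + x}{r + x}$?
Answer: $\frac{11593}{44265} \approx 0.2619$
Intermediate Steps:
$F{\left(x,r \right)} = \frac{2 x}{r + x}$
$C{\left(Q \right)} = \frac{1}{Q + Q^{2}}$
$F{\left(-11,-73 \right)} - C{\left(454 \right)} = 2 \left(-11\right) \frac{1}{-73 - 11} - \frac{1}{454 \left(1 + 454\right)} = 2 \left(-11\right) \frac{1}{-84} - \frac{1}{454 \cdot 455} = 2 \left(-11\right) \left(- \frac{1}{84}\right) - \frac{1}{454} \cdot \frac{1}{455} = \frac{11}{42} - \frac{1}{206570} = \frac{11593}{44265}$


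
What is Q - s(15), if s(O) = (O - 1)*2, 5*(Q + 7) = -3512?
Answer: -3687/5 ≈ -737.40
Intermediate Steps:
Q = -3547/5 (Q = -7 + (1/5)*(-3512) = -7 - 3512/5 = -3547/5 ≈ -709.40)
s(O) = -2 + 2*O (s(O) = (-1 + O)*2 = -2 + 2*O)
Q - s(15) = -3547/5 - (-2 + 2*15) = -3547/5 - (-2 + 30) = -3547/5 - 1*28 = -3547/5 - 28 = -3687/5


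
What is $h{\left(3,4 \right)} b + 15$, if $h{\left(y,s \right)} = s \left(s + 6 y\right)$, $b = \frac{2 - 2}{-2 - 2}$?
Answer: $15$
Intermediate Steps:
$b = 0$ ($b = \frac{0}{-4} = 0 \left(- \frac{1}{4}\right) = 0$)
$h{\left(3,4 \right)} b + 15 = 4 \left(4 + 6 \cdot 3\right) 0 + 15 = 4 \left(4 + 18\right) 0 + 15 = 4 \cdot 22 \cdot 0 + 15 = 88 \cdot 0 + 15 = 0 + 15 = 15$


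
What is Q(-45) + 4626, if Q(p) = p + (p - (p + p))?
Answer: 4626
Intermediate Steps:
Q(p) = 0 (Q(p) = p + (p - 2*p) = p - p = 0)
Q(-45) + 4626 = 0 + 4626 = 4626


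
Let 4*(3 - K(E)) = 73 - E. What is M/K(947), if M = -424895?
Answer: -849790/443 ≈ -1918.3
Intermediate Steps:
K(E) = -61/4 + E/4 (K(E) = 3 - (73 - E)/4 = 3 + (-73/4 + E/4) = -61/4 + E/4)
M/K(947) = -424895/(-61/4 + (¼)*947) = -424895/(-61/4 + 947/4) = -424895/443/2 = -424895*2/443 = -849790/443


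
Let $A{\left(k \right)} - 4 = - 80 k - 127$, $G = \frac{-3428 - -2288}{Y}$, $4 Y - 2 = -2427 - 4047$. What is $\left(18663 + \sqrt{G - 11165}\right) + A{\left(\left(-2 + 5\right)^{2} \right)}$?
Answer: $17820 + \frac{i \sqrt{7306819235}}{809} \approx 17820.0 + 105.66 i$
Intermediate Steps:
$Y = -1618$ ($Y = \frac{1}{2} + \frac{-2427 - 4047}{4} = \frac{1}{2} + \frac{1}{4} \left(-6474\right) = \frac{1}{2} - \frac{3237}{2} = -1618$)
$G = \frac{570}{809}$ ($G = \frac{-3428 - -2288}{-1618} = \left(-3428 + 2288\right) \left(- \frac{1}{1618}\right) = \left(-1140\right) \left(- \frac{1}{1618}\right) = \frac{570}{809} \approx 0.70457$)
$A{\left(k \right)} = -123 - 80 k$ ($A{\left(k \right)} = 4 - \left(127 + 80 k\right) = -123 - 80 k$)
$\left(18663 + \sqrt{G - 11165}\right) + A{\left(\left(-2 + 5\right)^{2} \right)} = \left(18663 + \sqrt{\frac{570}{809} - 11165}\right) - \left(123 + 80 \left(-2 + 5\right)^{2}\right) = \left(18663 + \sqrt{- \frac{9031915}{809}}\right) - \left(123 + 80 \cdot 3^{2}\right) = \left(18663 + \frac{i \sqrt{7306819235}}{809}\right) - 843 = 17820 + \frac{i \sqrt{7306819235}}{809}$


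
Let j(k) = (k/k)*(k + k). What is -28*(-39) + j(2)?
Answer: 1096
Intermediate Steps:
j(k) = 2*k (j(k) = 1*(2*k) = 2*k)
-28*(-39) + j(2) = -28*(-39) + 2*2 = 1092 + 4 = 1096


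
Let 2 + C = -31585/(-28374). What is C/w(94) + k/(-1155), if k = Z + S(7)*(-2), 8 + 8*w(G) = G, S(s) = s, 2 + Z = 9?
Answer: -854861/11184085 ≈ -0.076435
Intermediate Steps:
Z = 7 (Z = -2 + 9 = 7)
w(G) = -1 + G/8
k = -7 (k = 7 + 7*(-2) = 7 - 14 = -7)
C = -25163/28374 (C = -2 - 31585/(-28374) = -2 - 31585*(-1/28374) = -2 + 31585/28374 = -25163/28374 ≈ -0.88683)
C/w(94) + k/(-1155) = -25163/(28374*(-1 + (⅛)*94)) - 7/(-1155) = -25163/(28374*(-1 + 47/4)) - 7*(-1/1155) = -25163/(28374*43/4) + 1/165 = -25163/28374*4/43 + 1/165 = -50326/610041 + 1/165 = -854861/11184085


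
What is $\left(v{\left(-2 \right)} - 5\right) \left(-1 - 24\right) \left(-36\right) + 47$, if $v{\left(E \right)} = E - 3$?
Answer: $-8953$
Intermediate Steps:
$v{\left(E \right)} = -3 + E$
$\left(v{\left(-2 \right)} - 5\right) \left(-1 - 24\right) \left(-36\right) + 47 = \left(\left(-3 - 2\right) - 5\right) \left(-1 - 24\right) \left(-36\right) + 47 = \left(-5 - 5\right) \left(-25\right) \left(-36\right) + 47 = \left(-10\right) \left(-25\right) \left(-36\right) + 47 = 250 \left(-36\right) + 47 = -9000 + 47 = -8953$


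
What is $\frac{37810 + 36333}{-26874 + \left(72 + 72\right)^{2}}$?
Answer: $- \frac{74143}{6138} \approx -12.079$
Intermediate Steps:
$\frac{37810 + 36333}{-26874 + \left(72 + 72\right)^{2}} = \frac{74143}{-26874 + 144^{2}} = \frac{74143}{-26874 + 20736} = \frac{74143}{-6138} = 74143 \left(- \frac{1}{6138}\right) = - \frac{74143}{6138}$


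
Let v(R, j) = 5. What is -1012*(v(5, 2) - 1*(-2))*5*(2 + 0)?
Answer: -70840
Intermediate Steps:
-1012*(v(5, 2) - 1*(-2))*5*(2 + 0) = -1012*(5 - 1*(-2))*5*(2 + 0) = -1012*(5 + 2)*5*2 = -7084*10 = -1012*70 = -70840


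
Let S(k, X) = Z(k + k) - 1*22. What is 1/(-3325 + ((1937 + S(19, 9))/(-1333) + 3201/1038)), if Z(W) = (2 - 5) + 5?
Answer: -461218/1532790821 ≈ -0.00030090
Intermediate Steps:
Z(W) = 2 (Z(W) = -3 + 5 = 2)
S(k, X) = -20 (S(k, X) = 2 - 1*22 = 2 - 22 = -20)
1/(-3325 + ((1937 + S(19, 9))/(-1333) + 3201/1038)) = 1/(-3325 + ((1937 - 20)/(-1333) + 3201/1038)) = 1/(-3325 + (1917*(-1/1333) + 3201*(1/1038))) = 1/(-3325 + (-1917/1333 + 1067/346)) = 1/(-3325 + 759029/461218) = 1/(-1532790821/461218) = -461218/1532790821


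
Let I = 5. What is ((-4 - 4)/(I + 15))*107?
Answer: -214/5 ≈ -42.800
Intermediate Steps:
((-4 - 4)/(I + 15))*107 = ((-4 - 4)/(5 + 15))*107 = -8/20*107 = -8*1/20*107 = -2/5*107 = -214/5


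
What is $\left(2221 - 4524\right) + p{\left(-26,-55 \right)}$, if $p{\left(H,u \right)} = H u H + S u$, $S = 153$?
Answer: $-47898$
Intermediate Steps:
$p{\left(H,u \right)} = 153 u + u H^{2}$ ($p{\left(H,u \right)} = H u H + 153 u = u H^{2} + 153 u = 153 u + u H^{2}$)
$\left(2221 - 4524\right) + p{\left(-26,-55 \right)} = \left(2221 - 4524\right) - 55 \left(153 + \left(-26\right)^{2}\right) = -2303 - 55 \left(153 + 676\right) = -2303 - 45595 = -47898$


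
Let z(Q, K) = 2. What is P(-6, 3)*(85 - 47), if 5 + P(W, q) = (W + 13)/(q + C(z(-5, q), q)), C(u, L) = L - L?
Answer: -304/3 ≈ -101.33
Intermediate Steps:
C(u, L) = 0
P(W, q) = -5 + (13 + W)/q (P(W, q) = -5 + (W + 13)/(q + 0) = -5 + (13 + W)/q)
P(-6, 3)*(85 - 47) = ((13 - 6 - 5*3)/3)*(85 - 47) = ((13 - 6 - 15)/3)*38 = ((⅓)*(-8))*38 = -8/3*38 = -304/3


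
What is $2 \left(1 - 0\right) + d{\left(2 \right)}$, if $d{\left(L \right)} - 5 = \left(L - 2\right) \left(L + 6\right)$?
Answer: $7$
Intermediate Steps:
$d{\left(L \right)} = 5 + \left(-2 + L\right) \left(6 + L\right)$ ($d{\left(L \right)} = 5 + \left(L - 2\right) \left(L + 6\right) = 5 + \left(-2 + L\right) \left(6 + L\right)$)
$2 \left(1 - 0\right) + d{\left(2 \right)} = 2 \left(1 - 0\right) + \left(-7 + 2^{2} + 4 \cdot 2\right) = 2 \left(1 + 0\right) + \left(-7 + 4 + 8\right) = 2 \cdot 1 + 5 = 2 + 5 = 7$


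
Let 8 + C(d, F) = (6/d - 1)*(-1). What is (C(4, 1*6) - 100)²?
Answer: 47089/4 ≈ 11772.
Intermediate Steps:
C(d, F) = -7 - 6/d (C(d, F) = -8 + (6/d - 1)*(-1) = -8 + (-1 + 6/d)*(-1) = -8 + (1 - 6/d) = -7 - 6/d)
(C(4, 1*6) - 100)² = ((-7 - 6/4) - 100)² = ((-7 - 6*¼) - 100)² = ((-7 - 3/2) - 100)² = (-17/2 - 100)² = (-217/2)² = 47089/4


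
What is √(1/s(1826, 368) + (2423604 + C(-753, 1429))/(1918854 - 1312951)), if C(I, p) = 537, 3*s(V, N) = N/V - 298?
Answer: √1337111202007560185110/18304329630 ≈ 1.9977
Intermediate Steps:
s(V, N) = -298/3 + N/(3*V) (s(V, N) = (N/V - 298)/3 = (-298 + N/V)/3 = -298/3 + N/(3*V))
√(1/s(1826, 368) + (2423604 + C(-753, 1429))/(1918854 - 1312951)) = √(1/((⅓)*(368 - 298*1826)/1826) + (2423604 + 537)/(1918854 - 1312951)) = √(1/((⅓)*(1/1826)*(368 - 544148)) + 2424141/605903) = √(1/((⅓)*(1/1826)*(-543780)) + 2424141*(1/605903)) = √(1/(-90630/913) + 2424141/605903) = √(-913/90630 + 2424141/605903) = √(219146709391/54912988890) = √1337111202007560185110/18304329630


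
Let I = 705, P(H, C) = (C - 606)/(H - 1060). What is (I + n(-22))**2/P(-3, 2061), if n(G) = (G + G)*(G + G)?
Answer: -7414298503/1455 ≈ -5.0957e+6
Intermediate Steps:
P(H, C) = (-606 + C)/(-1060 + H)
n(G) = 4*G**2 (n(G) = (2*G)*(2*G) = 4*G**2)
(I + n(-22))**2/P(-3, 2061) = (705 + 4*(-22)**2)**2/(((-606 + 2061)/(-1060 - 3))) = (705 + 4*484)**2/((1455/(-1063))) = (705 + 1936)**2/((-1/1063*1455)) = 2641**2/(-1455/1063) = 6974881*(-1063/1455) = -7414298503/1455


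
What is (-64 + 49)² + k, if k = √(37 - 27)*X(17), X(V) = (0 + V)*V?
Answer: 225 + 289*√10 ≈ 1138.9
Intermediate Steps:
X(V) = V² (X(V) = V*V = V²)
k = 289*√10 (k = √(37 - 27)*17² = √10*289 = 289*√10 ≈ 913.90)
(-64 + 49)² + k = (-64 + 49)² + 289*√10 = (-15)² + 289*√10 = 225 + 289*√10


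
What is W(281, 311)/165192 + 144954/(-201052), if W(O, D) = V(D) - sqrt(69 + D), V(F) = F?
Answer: -5970678499/8303045496 - sqrt(95)/82596 ≈ -0.71921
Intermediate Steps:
W(O, D) = D - sqrt(69 + D)
W(281, 311)/165192 + 144954/(-201052) = (311 - sqrt(69 + 311))/165192 + 144954/(-201052) = (311 - sqrt(380))*(1/165192) + 144954*(-1/201052) = (311 - 2*sqrt(95))*(1/165192) - 72477/100526 = (311/165192 - sqrt(95)/82596) - 72477/100526 = -5970678499/8303045496 - sqrt(95)/82596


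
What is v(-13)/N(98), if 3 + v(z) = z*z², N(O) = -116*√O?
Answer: 275*√2/203 ≈ 1.9158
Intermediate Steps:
v(z) = -3 + z³ (v(z) = -3 + z*z² = -3 + z³)
v(-13)/N(98) = (-3 + (-13)³)/((-812*√2)) = (-3 - 2197)/((-812*√2)) = -2200*(-√2/1624) = -(-275)*√2/203 = 275*√2/203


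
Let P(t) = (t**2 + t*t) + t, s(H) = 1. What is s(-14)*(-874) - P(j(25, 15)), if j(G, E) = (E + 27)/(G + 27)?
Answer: -148063/169 ≈ -876.11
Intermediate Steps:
j(G, E) = (27 + E)/(27 + G)
P(t) = t + 2*t**2 (P(t) = (t**2 + t**2) + t = 2*t**2 + t = t + 2*t**2)
s(-14)*(-874) - P(j(25, 15)) = 1*(-874) - (27 + 15)/(27 + 25)*(1 + 2*((27 + 15)/(27 + 25))) = -874 - 42/52*(1 + 2*(42/52)) = -874 - (1/52)*42*(1 + 2*((1/52)*42)) = -874 - 21*(1 + 2*(21/26))/26 = -874 - 21*(1 + 21/13)/26 = -874 - 21*34/(26*13) = -874 - 1*357/169 = -874 - 357/169 = -148063/169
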